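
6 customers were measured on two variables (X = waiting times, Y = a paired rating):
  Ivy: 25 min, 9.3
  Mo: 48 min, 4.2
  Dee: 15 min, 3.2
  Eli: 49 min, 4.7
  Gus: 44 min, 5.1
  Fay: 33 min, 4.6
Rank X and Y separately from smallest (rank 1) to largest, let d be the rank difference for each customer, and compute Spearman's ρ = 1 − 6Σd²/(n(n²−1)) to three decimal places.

0.143

Ranks of variable 1: 2, 5, 1, 6, 4, 3
Ranks of variable 2: 6, 2, 1, 4, 5, 3
d = r₁ − r₂: -4, 3, 0, 2, -1, 0
d²: 16, 9, 0, 4, 1, 0; Σd² = 30
ρ = 1 − 6·30/(6·35) = 1 − 180/210 = 0.143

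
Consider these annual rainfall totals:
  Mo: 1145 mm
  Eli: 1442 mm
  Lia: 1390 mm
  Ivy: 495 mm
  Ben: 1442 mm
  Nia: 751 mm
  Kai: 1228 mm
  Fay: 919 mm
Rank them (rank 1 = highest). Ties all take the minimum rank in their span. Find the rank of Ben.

Sorted (descending): 1442, 1442, 1390, 1228, 1145, 919, 751, 495
The 2 values of 1442 occupy positions 1–2 → each gets rank 1.
Ben has value 1442 mm → rank 1.

1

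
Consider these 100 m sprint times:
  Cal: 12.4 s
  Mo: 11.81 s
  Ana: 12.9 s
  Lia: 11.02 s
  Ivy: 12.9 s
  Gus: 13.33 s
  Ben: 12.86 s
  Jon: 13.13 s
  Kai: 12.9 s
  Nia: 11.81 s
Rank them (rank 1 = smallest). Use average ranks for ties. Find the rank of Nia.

Sorted (ascending): 11.02, 11.81, 11.81, 12.4, 12.86, 12.9, 12.9, 12.9, 13.13, 13.33
The 2 values of 11.81 occupy positions 2–3 → average rank (2+3)/2 = 2.5.
The 3 values of 12.9 occupy positions 6–8 → average rank 7.
Nia has value 11.81 s → rank 2.5.

2.5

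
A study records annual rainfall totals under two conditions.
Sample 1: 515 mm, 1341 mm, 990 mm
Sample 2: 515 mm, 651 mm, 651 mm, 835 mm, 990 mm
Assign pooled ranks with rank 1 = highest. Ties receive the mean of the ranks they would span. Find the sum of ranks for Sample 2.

25

Sorted (descending): 1341, 990, 990, 835, 651, 651, 515, 515
The 2 values of 990 occupy positions 2–3 → average rank (2+3)/2 = 2.5.
The 2 values of 651 occupy positions 5–6 → average rank (5+6)/2 = 5.5.
The 2 values of 515 occupy positions 7–8 → average rank (7+8)/2 = 7.5.
Sample 2 values → pooled ranks: 515→7.5, 651→5.5, 651→5.5, 835→4, 990→2.5
Rank sum = 7.5 + 5.5 + 5.5 + 4 + 2.5 = 25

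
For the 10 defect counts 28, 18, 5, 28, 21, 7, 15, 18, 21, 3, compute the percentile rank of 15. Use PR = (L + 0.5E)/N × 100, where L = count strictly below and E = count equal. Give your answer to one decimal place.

35.0

N = 10.
Strictly below 15: 3. Equal to 15: 1.
PR = (3 + 0.5·1)/10 × 100 = 35.0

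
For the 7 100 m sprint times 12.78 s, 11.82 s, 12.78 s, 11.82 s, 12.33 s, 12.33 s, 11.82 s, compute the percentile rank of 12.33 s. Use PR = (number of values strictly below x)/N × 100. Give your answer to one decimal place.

42.9

N = 7.
Strictly below 12.33: 3. Equal to 12.33: 2.
PR = 3/7 × 100 = 42.9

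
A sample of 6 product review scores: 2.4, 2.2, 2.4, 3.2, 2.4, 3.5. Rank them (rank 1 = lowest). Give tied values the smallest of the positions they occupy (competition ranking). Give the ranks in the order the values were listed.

Sorted (ascending): 2.2, 2.4, 2.4, 2.4, 3.2, 3.5
The 3 values of 2.4 occupy positions 2–4 → each gets rank 2.

2, 1, 2, 5, 2, 6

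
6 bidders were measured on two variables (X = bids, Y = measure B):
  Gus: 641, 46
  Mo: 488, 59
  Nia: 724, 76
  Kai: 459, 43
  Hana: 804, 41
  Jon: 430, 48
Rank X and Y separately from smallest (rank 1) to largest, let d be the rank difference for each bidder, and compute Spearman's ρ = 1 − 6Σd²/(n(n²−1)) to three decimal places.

Ranks of variable 1: 4, 3, 5, 2, 6, 1
Ranks of variable 2: 3, 5, 6, 2, 1, 4
d = r₁ − r₂: 1, -2, -1, 0, 5, -3
d²: 1, 4, 1, 0, 25, 9; Σd² = 40
ρ = 1 − 6·40/(6·35) = 1 − 240/210 = -0.143

-0.143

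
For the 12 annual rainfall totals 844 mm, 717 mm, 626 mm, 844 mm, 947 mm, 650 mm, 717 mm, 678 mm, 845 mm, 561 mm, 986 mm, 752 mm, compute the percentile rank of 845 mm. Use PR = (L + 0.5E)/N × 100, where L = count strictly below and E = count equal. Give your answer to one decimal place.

N = 12.
Strictly below 845: 9. Equal to 845: 1.
PR = (9 + 0.5·1)/12 × 100 = 79.2

79.2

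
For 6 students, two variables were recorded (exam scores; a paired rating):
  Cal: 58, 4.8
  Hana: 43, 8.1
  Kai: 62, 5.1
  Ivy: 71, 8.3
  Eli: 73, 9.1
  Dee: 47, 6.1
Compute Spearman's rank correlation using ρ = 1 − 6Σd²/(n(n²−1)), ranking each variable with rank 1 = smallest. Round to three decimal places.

0.486

Ranks of variable 1: 3, 1, 4, 5, 6, 2
Ranks of variable 2: 1, 4, 2, 5, 6, 3
d = r₁ − r₂: 2, -3, 2, 0, 0, -1
d²: 4, 9, 4, 0, 0, 1; Σd² = 18
ρ = 1 − 6·18/(6·35) = 1 − 108/210 = 0.486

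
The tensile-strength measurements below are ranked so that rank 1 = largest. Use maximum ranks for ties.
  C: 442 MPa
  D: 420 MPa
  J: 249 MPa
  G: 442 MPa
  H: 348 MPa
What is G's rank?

2

Sorted (descending): 442, 442, 420, 348, 249
The 2 values of 442 occupy positions 1–2 → each gets rank 2.
G has value 442 MPa → rank 2.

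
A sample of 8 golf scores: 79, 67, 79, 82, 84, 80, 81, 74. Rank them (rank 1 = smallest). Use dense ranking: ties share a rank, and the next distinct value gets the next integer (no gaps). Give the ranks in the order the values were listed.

3, 1, 3, 6, 7, 4, 5, 2

Sorted (ascending): 67, 74, 79, 79, 80, 81, 82, 84
The 2 values of 79 share dense rank 3.
Remaining distinct values take the next consecutive integers.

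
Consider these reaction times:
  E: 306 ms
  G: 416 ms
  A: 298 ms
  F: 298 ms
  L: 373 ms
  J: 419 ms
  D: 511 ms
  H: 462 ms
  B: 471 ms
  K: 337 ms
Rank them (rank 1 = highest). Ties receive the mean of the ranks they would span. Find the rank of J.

4

Sorted (descending): 511, 471, 462, 419, 416, 373, 337, 306, 298, 298
The 2 values of 298 occupy positions 9–10 → average rank (9+10)/2 = 9.5.
J has value 419 ms → rank 4.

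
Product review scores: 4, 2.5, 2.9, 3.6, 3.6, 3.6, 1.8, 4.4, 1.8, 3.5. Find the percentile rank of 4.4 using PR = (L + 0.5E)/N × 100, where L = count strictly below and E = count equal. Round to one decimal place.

95.0

N = 10.
Strictly below 4.4: 9. Equal to 4.4: 1.
PR = (9 + 0.5·1)/10 × 100 = 95.0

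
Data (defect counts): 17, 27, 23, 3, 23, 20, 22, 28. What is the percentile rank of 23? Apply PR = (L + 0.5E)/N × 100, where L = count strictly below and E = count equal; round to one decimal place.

62.5

N = 8.
Strictly below 23: 4. Equal to 23: 2.
PR = (4 + 0.5·2)/8 × 100 = 62.5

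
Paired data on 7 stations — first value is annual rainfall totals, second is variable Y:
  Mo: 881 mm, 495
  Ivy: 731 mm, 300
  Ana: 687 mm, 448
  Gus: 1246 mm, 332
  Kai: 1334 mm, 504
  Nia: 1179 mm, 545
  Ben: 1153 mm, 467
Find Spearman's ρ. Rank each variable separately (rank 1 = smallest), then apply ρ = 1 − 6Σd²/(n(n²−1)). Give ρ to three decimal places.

0.464

Ranks of variable 1: 3, 2, 1, 6, 7, 5, 4
Ranks of variable 2: 5, 1, 3, 2, 6, 7, 4
d = r₁ − r₂: -2, 1, -2, 4, 1, -2, 0
d²: 4, 1, 4, 16, 1, 4, 0; Σd² = 30
ρ = 1 − 6·30/(7·48) = 1 − 180/336 = 0.464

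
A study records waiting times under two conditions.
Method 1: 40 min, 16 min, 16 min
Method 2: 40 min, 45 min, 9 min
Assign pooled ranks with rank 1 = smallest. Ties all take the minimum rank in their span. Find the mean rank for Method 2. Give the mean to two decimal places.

3.67

Sorted (ascending): 9, 16, 16, 40, 40, 45
The 2 values of 16 occupy positions 2–3 → each gets rank 2.
The 2 values of 40 occupy positions 4–5 → each gets rank 4.
Method 2 values → pooled ranks: 40→4, 45→6, 9→1
Mean rank = (4 + 6 + 1) / 3 = 3.67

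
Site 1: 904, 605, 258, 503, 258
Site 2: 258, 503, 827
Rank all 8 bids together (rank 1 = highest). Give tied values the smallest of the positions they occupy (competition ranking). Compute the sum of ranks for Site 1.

20

Sorted (descending): 904, 827, 605, 503, 503, 258, 258, 258
The 2 values of 503 occupy positions 4–5 → each gets rank 4.
The 3 values of 258 occupy positions 6–8 → each gets rank 6.
Site 1 values → pooled ranks: 904→1, 605→3, 258→6, 503→4, 258→6
Rank sum = 1 + 3 + 6 + 4 + 6 = 20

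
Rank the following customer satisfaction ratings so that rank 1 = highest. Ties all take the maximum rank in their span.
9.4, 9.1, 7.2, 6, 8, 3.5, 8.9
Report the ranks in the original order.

Sorted (descending): 9.4, 9.1, 8.9, 8, 7.2, 6, 3.5
No ties — each value takes its position as its rank.

1, 2, 5, 6, 4, 7, 3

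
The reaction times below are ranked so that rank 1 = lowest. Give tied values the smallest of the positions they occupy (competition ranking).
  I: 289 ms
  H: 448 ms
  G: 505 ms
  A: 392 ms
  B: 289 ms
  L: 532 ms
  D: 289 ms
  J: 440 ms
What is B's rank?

Sorted (ascending): 289, 289, 289, 392, 440, 448, 505, 532
The 3 values of 289 occupy positions 1–3 → each gets rank 1.
B has value 289 ms → rank 1.

1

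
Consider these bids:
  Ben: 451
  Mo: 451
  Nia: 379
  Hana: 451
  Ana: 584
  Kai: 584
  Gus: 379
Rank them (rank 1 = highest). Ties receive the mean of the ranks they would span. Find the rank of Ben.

4

Sorted (descending): 584, 584, 451, 451, 451, 379, 379
The 2 values of 584 occupy positions 1–2 → average rank (1+2)/2 = 1.5.
The 3 values of 451 occupy positions 3–5 → average rank 4.
The 2 values of 379 occupy positions 6–7 → average rank (6+7)/2 = 6.5.
Ben has value 451 → rank 4.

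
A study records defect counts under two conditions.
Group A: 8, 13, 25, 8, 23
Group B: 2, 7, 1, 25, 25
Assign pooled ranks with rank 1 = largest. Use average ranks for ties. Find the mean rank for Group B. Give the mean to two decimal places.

Sorted (descending): 25, 25, 25, 23, 13, 8, 8, 7, 2, 1
The 3 values of 25 occupy positions 1–3 → average rank 2.
The 2 values of 8 occupy positions 6–7 → average rank (6+7)/2 = 6.5.
Group B values → pooled ranks: 2→9, 7→8, 1→10, 25→2, 25→2
Mean rank = (9 + 8 + 10 + 2 + 2) / 5 = 6.20

6.20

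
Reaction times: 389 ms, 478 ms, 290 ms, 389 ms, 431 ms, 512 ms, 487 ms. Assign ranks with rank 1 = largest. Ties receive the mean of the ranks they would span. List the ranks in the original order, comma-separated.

Sorted (descending): 512, 487, 478, 431, 389, 389, 290
The 2 values of 389 occupy positions 5–6 → average rank (5+6)/2 = 5.5.

5.5, 3, 7, 5.5, 4, 1, 2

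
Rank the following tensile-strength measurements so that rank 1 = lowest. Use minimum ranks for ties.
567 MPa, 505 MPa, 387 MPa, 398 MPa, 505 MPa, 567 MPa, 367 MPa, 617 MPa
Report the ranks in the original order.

6, 4, 2, 3, 4, 6, 1, 8

Sorted (ascending): 367, 387, 398, 505, 505, 567, 567, 617
The 2 values of 505 occupy positions 4–5 → each gets rank 4.
The 2 values of 567 occupy positions 6–7 → each gets rank 6.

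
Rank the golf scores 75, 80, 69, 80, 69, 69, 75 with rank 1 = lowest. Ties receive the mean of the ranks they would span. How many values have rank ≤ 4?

Sorted (ascending): 69, 69, 69, 75, 75, 80, 80
The 3 values of 69 occupy positions 1–3 → average rank 2.
The 2 values of 75 occupy positions 4–5 → average rank (4+5)/2 = 4.5.
The 2 values of 80 occupy positions 6–7 → average rank (6+7)/2 = 6.5.
Ranks ≤ 4: {2, 2, 2} → 3 values.

3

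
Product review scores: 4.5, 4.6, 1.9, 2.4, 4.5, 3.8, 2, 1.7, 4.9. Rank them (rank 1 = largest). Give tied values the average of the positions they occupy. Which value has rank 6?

2.4

Sorted (descending): 4.9, 4.6, 4.5, 4.5, 3.8, 2.4, 2, 1.9, 1.7
The 2 values of 4.5 occupy positions 3–4 → average rank (3+4)/2 = 3.5.
Rank 6 → value 2.4.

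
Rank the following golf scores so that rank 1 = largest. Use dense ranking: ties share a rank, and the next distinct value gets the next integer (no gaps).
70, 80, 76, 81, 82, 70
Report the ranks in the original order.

Sorted (descending): 82, 81, 80, 76, 70, 70
The 2 values of 70 share dense rank 5.
Remaining distinct values take the next consecutive integers.

5, 3, 4, 2, 1, 5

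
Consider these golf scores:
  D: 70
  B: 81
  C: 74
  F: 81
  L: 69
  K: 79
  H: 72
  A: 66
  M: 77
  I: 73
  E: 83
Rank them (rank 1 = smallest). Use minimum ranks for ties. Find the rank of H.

4

Sorted (ascending): 66, 69, 70, 72, 73, 74, 77, 79, 81, 81, 83
The 2 values of 81 occupy positions 9–10 → each gets rank 9.
H has value 72 → rank 4.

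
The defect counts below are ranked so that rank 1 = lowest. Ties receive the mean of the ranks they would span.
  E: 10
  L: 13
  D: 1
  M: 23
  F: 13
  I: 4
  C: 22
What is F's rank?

Sorted (ascending): 1, 4, 10, 13, 13, 22, 23
The 2 values of 13 occupy positions 4–5 → average rank (4+5)/2 = 4.5.
F has value 13 → rank 4.5.

4.5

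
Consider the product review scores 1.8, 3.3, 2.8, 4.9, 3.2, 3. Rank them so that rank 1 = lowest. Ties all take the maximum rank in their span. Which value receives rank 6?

4.9

Sorted (ascending): 1.8, 2.8, 3, 3.2, 3.3, 4.9
No ties — each value takes its position as its rank.
Rank 6 → value 4.9.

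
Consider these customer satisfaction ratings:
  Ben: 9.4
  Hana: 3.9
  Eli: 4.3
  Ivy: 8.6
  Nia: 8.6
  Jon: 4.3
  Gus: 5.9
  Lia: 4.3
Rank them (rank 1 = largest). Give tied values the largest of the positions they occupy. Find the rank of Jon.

Sorted (descending): 9.4, 8.6, 8.6, 5.9, 4.3, 4.3, 4.3, 3.9
The 2 values of 8.6 occupy positions 2–3 → each gets rank 3.
The 3 values of 4.3 occupy positions 5–7 → each gets rank 7.
Jon has value 4.3 → rank 7.

7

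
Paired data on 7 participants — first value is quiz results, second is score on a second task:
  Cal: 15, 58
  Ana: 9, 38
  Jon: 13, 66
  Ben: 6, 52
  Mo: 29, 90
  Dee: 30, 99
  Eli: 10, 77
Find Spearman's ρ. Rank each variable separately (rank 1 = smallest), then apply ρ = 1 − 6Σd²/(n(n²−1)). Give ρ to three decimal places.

0.821

Ranks of variable 1: 5, 2, 4, 1, 6, 7, 3
Ranks of variable 2: 3, 1, 4, 2, 6, 7, 5
d = r₁ − r₂: 2, 1, 0, -1, 0, 0, -2
d²: 4, 1, 0, 1, 0, 0, 4; Σd² = 10
ρ = 1 − 6·10/(7·48) = 1 − 60/336 = 0.821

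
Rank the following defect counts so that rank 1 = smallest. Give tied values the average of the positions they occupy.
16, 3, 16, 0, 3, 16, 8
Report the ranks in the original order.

6, 2.5, 6, 1, 2.5, 6, 4

Sorted (ascending): 0, 3, 3, 8, 16, 16, 16
The 2 values of 3 occupy positions 2–3 → average rank (2+3)/2 = 2.5.
The 3 values of 16 occupy positions 5–7 → average rank 6.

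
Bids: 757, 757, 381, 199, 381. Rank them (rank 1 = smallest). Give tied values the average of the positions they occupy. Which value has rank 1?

Sorted (ascending): 199, 381, 381, 757, 757
The 2 values of 381 occupy positions 2–3 → average rank (2+3)/2 = 2.5.
The 2 values of 757 occupy positions 4–5 → average rank (4+5)/2 = 4.5.
Rank 1 → value 199.

199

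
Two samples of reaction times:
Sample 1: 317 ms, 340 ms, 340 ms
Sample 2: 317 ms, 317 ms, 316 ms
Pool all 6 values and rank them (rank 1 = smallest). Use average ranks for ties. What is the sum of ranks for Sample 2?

Sorted (ascending): 316, 317, 317, 317, 340, 340
The 3 values of 317 occupy positions 2–4 → average rank 3.
The 2 values of 340 occupy positions 5–6 → average rank (5+6)/2 = 5.5.
Sample 2 values → pooled ranks: 317→3, 317→3, 316→1
Rank sum = 3 + 3 + 1 = 7

7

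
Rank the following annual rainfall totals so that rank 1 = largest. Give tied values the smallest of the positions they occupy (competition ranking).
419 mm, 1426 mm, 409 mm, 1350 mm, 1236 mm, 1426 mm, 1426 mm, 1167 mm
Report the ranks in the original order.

7, 1, 8, 4, 5, 1, 1, 6

Sorted (descending): 1426, 1426, 1426, 1350, 1236, 1167, 419, 409
The 3 values of 1426 occupy positions 1–3 → each gets rank 1.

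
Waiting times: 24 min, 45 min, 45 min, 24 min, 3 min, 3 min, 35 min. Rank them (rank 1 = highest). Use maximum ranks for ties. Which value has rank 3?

35

Sorted (descending): 45, 45, 35, 24, 24, 3, 3
The 2 values of 45 occupy positions 1–2 → each gets rank 2.
The 2 values of 24 occupy positions 4–5 → each gets rank 5.
The 2 values of 3 occupy positions 6–7 → each gets rank 7.
Rank 3 → value 35.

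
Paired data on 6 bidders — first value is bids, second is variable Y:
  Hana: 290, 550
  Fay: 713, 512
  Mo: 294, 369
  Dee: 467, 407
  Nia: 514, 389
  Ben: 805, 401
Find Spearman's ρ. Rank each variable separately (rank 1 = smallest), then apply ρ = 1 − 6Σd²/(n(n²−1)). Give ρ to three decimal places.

-0.143

Ranks of variable 1: 1, 5, 2, 3, 4, 6
Ranks of variable 2: 6, 5, 1, 4, 2, 3
d = r₁ − r₂: -5, 0, 1, -1, 2, 3
d²: 25, 0, 1, 1, 4, 9; Σd² = 40
ρ = 1 − 6·40/(6·35) = 1 − 240/210 = -0.143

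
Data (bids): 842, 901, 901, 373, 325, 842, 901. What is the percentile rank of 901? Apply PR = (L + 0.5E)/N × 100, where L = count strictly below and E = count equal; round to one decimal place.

N = 7.
Strictly below 901: 4. Equal to 901: 3.
PR = (4 + 0.5·3)/7 × 100 = 78.6

78.6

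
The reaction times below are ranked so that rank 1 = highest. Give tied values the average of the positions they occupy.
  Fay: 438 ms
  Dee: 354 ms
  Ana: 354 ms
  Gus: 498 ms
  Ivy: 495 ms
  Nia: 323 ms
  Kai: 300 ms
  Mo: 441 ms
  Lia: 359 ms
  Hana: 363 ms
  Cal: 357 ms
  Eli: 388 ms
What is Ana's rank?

9.5

Sorted (descending): 498, 495, 441, 438, 388, 363, 359, 357, 354, 354, 323, 300
The 2 values of 354 occupy positions 9–10 → average rank (9+10)/2 = 9.5.
Ana has value 354 ms → rank 9.5.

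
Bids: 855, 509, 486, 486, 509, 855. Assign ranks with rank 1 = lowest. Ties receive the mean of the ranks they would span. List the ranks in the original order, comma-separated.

5.5, 3.5, 1.5, 1.5, 3.5, 5.5

Sorted (ascending): 486, 486, 509, 509, 855, 855
The 2 values of 486 occupy positions 1–2 → average rank (1+2)/2 = 1.5.
The 2 values of 509 occupy positions 3–4 → average rank (3+4)/2 = 3.5.
The 2 values of 855 occupy positions 5–6 → average rank (5+6)/2 = 5.5.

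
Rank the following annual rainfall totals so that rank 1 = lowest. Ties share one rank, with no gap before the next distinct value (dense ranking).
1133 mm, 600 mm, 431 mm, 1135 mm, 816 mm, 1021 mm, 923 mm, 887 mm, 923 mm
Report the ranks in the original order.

Sorted (ascending): 431, 600, 816, 887, 923, 923, 1021, 1133, 1135
The 2 values of 923 share dense rank 5.
Remaining distinct values take the next consecutive integers.

7, 2, 1, 8, 3, 6, 5, 4, 5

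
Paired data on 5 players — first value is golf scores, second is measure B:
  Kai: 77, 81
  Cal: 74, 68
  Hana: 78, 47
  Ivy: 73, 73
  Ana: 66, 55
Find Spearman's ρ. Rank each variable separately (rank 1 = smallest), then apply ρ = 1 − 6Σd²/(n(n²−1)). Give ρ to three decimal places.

Ranks of variable 1: 4, 3, 5, 2, 1
Ranks of variable 2: 5, 3, 1, 4, 2
d = r₁ − r₂: -1, 0, 4, -2, -1
d²: 1, 0, 16, 4, 1; Σd² = 22
ρ = 1 − 6·22/(5·24) = 1 − 132/120 = -0.100

-0.100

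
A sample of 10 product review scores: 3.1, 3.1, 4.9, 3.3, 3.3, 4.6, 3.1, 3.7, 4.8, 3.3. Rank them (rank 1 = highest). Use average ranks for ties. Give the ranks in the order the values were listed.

9, 9, 1, 6, 6, 3, 9, 4, 2, 6

Sorted (descending): 4.9, 4.8, 4.6, 3.7, 3.3, 3.3, 3.3, 3.1, 3.1, 3.1
The 3 values of 3.3 occupy positions 5–7 → average rank 6.
The 3 values of 3.1 occupy positions 8–10 → average rank 9.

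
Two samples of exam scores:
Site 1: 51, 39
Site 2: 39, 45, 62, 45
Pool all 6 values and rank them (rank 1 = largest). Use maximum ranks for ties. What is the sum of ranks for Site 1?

Sorted (descending): 62, 51, 45, 45, 39, 39
The 2 values of 45 occupy positions 3–4 → each gets rank 4.
The 2 values of 39 occupy positions 5–6 → each gets rank 6.
Site 1 values → pooled ranks: 51→2, 39→6
Rank sum = 2 + 6 = 8

8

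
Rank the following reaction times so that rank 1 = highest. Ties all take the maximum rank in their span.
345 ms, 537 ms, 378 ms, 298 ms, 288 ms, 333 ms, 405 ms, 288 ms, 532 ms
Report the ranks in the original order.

Sorted (descending): 537, 532, 405, 378, 345, 333, 298, 288, 288
The 2 values of 288 occupy positions 8–9 → each gets rank 9.

5, 1, 4, 7, 9, 6, 3, 9, 2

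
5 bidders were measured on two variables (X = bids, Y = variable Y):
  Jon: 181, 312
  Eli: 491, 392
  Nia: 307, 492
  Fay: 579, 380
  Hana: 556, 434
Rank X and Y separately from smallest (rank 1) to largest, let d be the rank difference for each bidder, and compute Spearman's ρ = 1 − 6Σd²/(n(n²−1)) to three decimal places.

Ranks of variable 1: 1, 3, 2, 5, 4
Ranks of variable 2: 1, 3, 5, 2, 4
d = r₁ − r₂: 0, 0, -3, 3, 0
d²: 0, 0, 9, 9, 0; Σd² = 18
ρ = 1 − 6·18/(5·24) = 1 − 108/120 = 0.100

0.100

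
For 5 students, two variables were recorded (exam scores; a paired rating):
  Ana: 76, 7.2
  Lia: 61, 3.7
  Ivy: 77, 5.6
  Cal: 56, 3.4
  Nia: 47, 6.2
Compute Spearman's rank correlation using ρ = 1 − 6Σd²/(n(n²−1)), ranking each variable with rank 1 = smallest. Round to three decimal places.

Ranks of variable 1: 4, 3, 5, 2, 1
Ranks of variable 2: 5, 2, 3, 1, 4
d = r₁ − r₂: -1, 1, 2, 1, -3
d²: 1, 1, 4, 1, 9; Σd² = 16
ρ = 1 − 6·16/(5·24) = 1 − 96/120 = 0.200

0.200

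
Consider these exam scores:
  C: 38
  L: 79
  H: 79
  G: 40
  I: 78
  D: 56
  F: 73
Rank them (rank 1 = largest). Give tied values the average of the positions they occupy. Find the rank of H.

1.5

Sorted (descending): 79, 79, 78, 73, 56, 40, 38
The 2 values of 79 occupy positions 1–2 → average rank (1+2)/2 = 1.5.
H has value 79 → rank 1.5.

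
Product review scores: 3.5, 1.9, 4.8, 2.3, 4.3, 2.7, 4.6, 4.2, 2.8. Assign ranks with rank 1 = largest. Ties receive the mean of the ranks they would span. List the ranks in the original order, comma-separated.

5, 9, 1, 8, 3, 7, 2, 4, 6

Sorted (descending): 4.8, 4.6, 4.3, 4.2, 3.5, 2.8, 2.7, 2.3, 1.9
No ties — each value takes its position as its rank.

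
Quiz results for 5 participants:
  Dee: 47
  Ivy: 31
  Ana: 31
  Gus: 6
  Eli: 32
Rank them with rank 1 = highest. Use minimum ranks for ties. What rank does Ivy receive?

3

Sorted (descending): 47, 32, 31, 31, 6
The 2 values of 31 occupy positions 3–4 → each gets rank 3.
Ivy has value 31 → rank 3.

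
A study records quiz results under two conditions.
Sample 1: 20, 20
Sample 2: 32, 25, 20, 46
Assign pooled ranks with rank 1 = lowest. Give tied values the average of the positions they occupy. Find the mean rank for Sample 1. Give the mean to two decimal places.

2.00

Sorted (ascending): 20, 20, 20, 25, 32, 46
The 3 values of 20 occupy positions 1–3 → average rank 2.
Sample 1 values → pooled ranks: 20→2, 20→2
Mean rank = (2 + 2) / 2 = 2.00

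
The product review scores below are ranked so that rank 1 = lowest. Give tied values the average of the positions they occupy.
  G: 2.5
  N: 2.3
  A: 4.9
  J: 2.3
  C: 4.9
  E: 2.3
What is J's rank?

2

Sorted (ascending): 2.3, 2.3, 2.3, 2.5, 4.9, 4.9
The 3 values of 2.3 occupy positions 1–3 → average rank 2.
The 2 values of 4.9 occupy positions 5–6 → average rank (5+6)/2 = 5.5.
J has value 2.3 → rank 2.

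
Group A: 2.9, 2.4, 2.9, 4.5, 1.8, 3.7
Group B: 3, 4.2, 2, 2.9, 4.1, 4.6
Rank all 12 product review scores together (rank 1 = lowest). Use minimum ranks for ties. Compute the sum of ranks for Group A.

Sorted (ascending): 1.8, 2, 2.4, 2.9, 2.9, 2.9, 3, 3.7, 4.1, 4.2, 4.5, 4.6
The 3 values of 2.9 occupy positions 4–6 → each gets rank 4.
Group A values → pooled ranks: 2.9→4, 2.4→3, 2.9→4, 4.5→11, 1.8→1, 3.7→8
Rank sum = 4 + 3 + 4 + 11 + 1 + 8 = 31

31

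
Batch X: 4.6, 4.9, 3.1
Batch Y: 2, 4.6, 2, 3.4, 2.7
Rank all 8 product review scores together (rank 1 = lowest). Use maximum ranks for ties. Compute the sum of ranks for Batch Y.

Sorted (ascending): 2, 2, 2.7, 3.1, 3.4, 4.6, 4.6, 4.9
The 2 values of 2 occupy positions 1–2 → each gets rank 2.
The 2 values of 4.6 occupy positions 6–7 → each gets rank 7.
Batch Y values → pooled ranks: 2→2, 4.6→7, 2→2, 3.4→5, 2.7→3
Rank sum = 2 + 7 + 2 + 5 + 3 = 19

19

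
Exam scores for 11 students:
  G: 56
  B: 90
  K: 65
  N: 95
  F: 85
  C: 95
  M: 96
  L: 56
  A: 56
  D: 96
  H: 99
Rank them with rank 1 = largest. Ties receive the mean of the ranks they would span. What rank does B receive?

Sorted (descending): 99, 96, 96, 95, 95, 90, 85, 65, 56, 56, 56
The 2 values of 96 occupy positions 2–3 → average rank (2+3)/2 = 2.5.
The 2 values of 95 occupy positions 4–5 → average rank (4+5)/2 = 4.5.
The 3 values of 56 occupy positions 9–11 → average rank 10.
B has value 90 → rank 6.

6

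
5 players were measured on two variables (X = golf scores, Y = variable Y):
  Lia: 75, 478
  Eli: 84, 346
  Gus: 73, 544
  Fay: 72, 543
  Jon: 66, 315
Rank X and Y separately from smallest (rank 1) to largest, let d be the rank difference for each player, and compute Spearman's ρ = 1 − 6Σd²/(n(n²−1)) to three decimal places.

Ranks of variable 1: 4, 5, 3, 2, 1
Ranks of variable 2: 3, 2, 5, 4, 1
d = r₁ − r₂: 1, 3, -2, -2, 0
d²: 1, 9, 4, 4, 0; Σd² = 18
ρ = 1 − 6·18/(5·24) = 1 − 108/120 = 0.100

0.100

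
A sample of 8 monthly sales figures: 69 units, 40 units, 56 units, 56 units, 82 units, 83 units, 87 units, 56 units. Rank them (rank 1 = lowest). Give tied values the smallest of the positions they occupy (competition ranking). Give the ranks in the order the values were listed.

Sorted (ascending): 40, 56, 56, 56, 69, 82, 83, 87
The 3 values of 56 occupy positions 2–4 → each gets rank 2.

5, 1, 2, 2, 6, 7, 8, 2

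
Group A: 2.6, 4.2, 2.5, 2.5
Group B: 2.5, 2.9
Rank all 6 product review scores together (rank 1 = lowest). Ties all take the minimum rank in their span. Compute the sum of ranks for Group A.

Sorted (ascending): 2.5, 2.5, 2.5, 2.6, 2.9, 4.2
The 3 values of 2.5 occupy positions 1–3 → each gets rank 1.
Group A values → pooled ranks: 2.6→4, 4.2→6, 2.5→1, 2.5→1
Rank sum = 4 + 6 + 1 + 1 = 12

12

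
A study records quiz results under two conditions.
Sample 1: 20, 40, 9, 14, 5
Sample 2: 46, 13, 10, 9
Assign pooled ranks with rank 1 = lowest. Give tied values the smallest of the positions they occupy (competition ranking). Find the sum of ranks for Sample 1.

24

Sorted (ascending): 5, 9, 9, 10, 13, 14, 20, 40, 46
The 2 values of 9 occupy positions 2–3 → each gets rank 2.
Sample 1 values → pooled ranks: 20→7, 40→8, 9→2, 14→6, 5→1
Rank sum = 7 + 8 + 2 + 6 + 1 = 24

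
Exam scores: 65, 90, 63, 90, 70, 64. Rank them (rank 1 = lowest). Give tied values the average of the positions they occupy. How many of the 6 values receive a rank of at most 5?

4

Sorted (ascending): 63, 64, 65, 70, 90, 90
The 2 values of 90 occupy positions 5–6 → average rank (5+6)/2 = 5.5.
Ranks ≤ 5: {1, 2, 3, 4} → 4 values.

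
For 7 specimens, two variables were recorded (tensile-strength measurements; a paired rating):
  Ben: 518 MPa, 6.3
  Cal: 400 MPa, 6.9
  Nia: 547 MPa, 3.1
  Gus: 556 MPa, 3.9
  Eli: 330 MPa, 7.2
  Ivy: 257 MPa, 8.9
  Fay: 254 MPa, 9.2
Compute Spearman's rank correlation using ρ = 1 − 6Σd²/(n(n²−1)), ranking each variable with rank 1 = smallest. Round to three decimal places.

Ranks of variable 1: 5, 4, 6, 7, 3, 2, 1
Ranks of variable 2: 3, 4, 1, 2, 5, 6, 7
d = r₁ − r₂: 2, 0, 5, 5, -2, -4, -6
d²: 4, 0, 25, 25, 4, 16, 36; Σd² = 110
ρ = 1 − 6·110/(7·48) = 1 − 660/336 = -0.964

-0.964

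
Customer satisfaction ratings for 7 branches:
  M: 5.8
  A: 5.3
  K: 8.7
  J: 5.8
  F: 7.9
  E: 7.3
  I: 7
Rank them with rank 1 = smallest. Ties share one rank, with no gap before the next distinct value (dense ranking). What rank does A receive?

1

Sorted (ascending): 5.3, 5.8, 5.8, 7, 7.3, 7.9, 8.7
The 2 values of 5.8 share dense rank 2.
Remaining distinct values take the next consecutive integers.
A has value 5.3 → rank 1.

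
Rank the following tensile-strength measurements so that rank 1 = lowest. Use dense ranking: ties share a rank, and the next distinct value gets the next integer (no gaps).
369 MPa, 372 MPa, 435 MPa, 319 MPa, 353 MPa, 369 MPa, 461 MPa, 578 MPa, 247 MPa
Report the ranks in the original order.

4, 5, 6, 2, 3, 4, 7, 8, 1

Sorted (ascending): 247, 319, 353, 369, 369, 372, 435, 461, 578
The 2 values of 369 share dense rank 4.
Remaining distinct values take the next consecutive integers.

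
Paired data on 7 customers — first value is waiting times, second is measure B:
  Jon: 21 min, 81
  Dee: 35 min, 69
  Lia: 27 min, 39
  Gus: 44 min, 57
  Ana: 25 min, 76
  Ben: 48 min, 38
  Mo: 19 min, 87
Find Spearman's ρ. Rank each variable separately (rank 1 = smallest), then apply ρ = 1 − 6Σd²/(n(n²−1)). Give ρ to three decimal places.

Ranks of variable 1: 2, 5, 4, 6, 3, 7, 1
Ranks of variable 2: 6, 4, 2, 3, 5, 1, 7
d = r₁ − r₂: -4, 1, 2, 3, -2, 6, -6
d²: 16, 1, 4, 9, 4, 36, 36; Σd² = 106
ρ = 1 − 6·106/(7·48) = 1 − 636/336 = -0.893

-0.893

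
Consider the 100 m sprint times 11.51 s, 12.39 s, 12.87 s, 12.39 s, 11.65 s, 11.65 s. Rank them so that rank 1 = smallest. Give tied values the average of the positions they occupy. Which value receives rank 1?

11.51

Sorted (ascending): 11.51, 11.65, 11.65, 12.39, 12.39, 12.87
The 2 values of 11.65 occupy positions 2–3 → average rank (2+3)/2 = 2.5.
The 2 values of 12.39 occupy positions 4–5 → average rank (4+5)/2 = 4.5.
Rank 1 → value 11.51.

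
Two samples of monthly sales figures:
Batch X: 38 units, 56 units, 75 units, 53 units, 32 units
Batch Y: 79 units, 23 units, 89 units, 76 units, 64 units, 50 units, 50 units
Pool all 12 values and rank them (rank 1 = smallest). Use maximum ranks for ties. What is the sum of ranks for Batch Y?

Sorted (ascending): 23, 32, 38, 50, 50, 53, 56, 64, 75, 76, 79, 89
The 2 values of 50 occupy positions 4–5 → each gets rank 5.
Batch Y values → pooled ranks: 79→11, 23→1, 89→12, 76→10, 64→8, 50→5, 50→5
Rank sum = 11 + 1 + 12 + 10 + 8 + 5 + 5 = 52

52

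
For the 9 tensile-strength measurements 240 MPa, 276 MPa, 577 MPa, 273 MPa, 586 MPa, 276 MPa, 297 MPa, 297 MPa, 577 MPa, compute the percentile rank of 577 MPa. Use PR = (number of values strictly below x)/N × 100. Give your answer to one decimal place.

66.7

N = 9.
Strictly below 577: 6. Equal to 577: 2.
PR = 6/9 × 100 = 66.7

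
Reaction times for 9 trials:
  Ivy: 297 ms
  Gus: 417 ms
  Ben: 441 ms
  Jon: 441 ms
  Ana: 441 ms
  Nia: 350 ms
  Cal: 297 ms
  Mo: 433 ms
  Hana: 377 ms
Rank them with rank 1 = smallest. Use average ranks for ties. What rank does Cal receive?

Sorted (ascending): 297, 297, 350, 377, 417, 433, 441, 441, 441
The 2 values of 297 occupy positions 1–2 → average rank (1+2)/2 = 1.5.
The 3 values of 441 occupy positions 7–9 → average rank 8.
Cal has value 297 ms → rank 1.5.

1.5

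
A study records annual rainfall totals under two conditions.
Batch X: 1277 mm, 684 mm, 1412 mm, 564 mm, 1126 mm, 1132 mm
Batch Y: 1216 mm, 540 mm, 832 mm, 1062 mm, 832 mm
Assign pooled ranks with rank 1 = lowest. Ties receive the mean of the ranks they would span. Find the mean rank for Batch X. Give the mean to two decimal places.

Sorted (ascending): 540, 564, 684, 832, 832, 1062, 1126, 1132, 1216, 1277, 1412
The 2 values of 832 occupy positions 4–5 → average rank (4+5)/2 = 4.5.
Batch X values → pooled ranks: 1277→10, 684→3, 1412→11, 564→2, 1126→7, 1132→8
Mean rank = (10 + 3 + 11 + 2 + 7 + 8) / 6 = 6.83

6.83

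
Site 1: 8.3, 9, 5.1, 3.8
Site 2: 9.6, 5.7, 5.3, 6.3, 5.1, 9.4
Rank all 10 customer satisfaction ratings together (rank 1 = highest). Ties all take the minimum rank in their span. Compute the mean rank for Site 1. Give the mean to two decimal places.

Sorted (descending): 9.6, 9.4, 9, 8.3, 6.3, 5.7, 5.3, 5.1, 5.1, 3.8
The 2 values of 5.1 occupy positions 8–9 → each gets rank 8.
Site 1 values → pooled ranks: 8.3→4, 9→3, 5.1→8, 3.8→10
Mean rank = (4 + 3 + 8 + 10) / 4 = 6.25

6.25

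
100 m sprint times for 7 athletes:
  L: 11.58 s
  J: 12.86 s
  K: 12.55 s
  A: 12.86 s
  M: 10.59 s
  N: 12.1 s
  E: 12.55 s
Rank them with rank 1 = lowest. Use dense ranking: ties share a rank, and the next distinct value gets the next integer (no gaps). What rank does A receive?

5

Sorted (ascending): 10.59, 11.58, 12.1, 12.55, 12.55, 12.86, 12.86
The 2 values of 12.55 share dense rank 4.
The 2 values of 12.86 share dense rank 5.
Remaining distinct values take the next consecutive integers.
A has value 12.86 s → rank 5.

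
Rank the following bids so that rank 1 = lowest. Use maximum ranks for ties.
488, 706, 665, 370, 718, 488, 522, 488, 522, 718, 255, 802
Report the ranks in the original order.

5, 9, 8, 2, 11, 5, 7, 5, 7, 11, 1, 12

Sorted (ascending): 255, 370, 488, 488, 488, 522, 522, 665, 706, 718, 718, 802
The 3 values of 488 occupy positions 3–5 → each gets rank 5.
The 2 values of 522 occupy positions 6–7 → each gets rank 7.
The 2 values of 718 occupy positions 10–11 → each gets rank 11.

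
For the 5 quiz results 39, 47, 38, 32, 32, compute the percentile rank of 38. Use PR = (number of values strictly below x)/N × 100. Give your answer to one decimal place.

40.0

N = 5.
Strictly below 38: 2. Equal to 38: 1.
PR = 2/5 × 100 = 40.0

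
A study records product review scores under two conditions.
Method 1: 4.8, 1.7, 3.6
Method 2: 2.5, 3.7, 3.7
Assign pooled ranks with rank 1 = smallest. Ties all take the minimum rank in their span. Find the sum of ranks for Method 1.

10

Sorted (ascending): 1.7, 2.5, 3.6, 3.7, 3.7, 4.8
The 2 values of 3.7 occupy positions 4–5 → each gets rank 4.
Method 1 values → pooled ranks: 4.8→6, 1.7→1, 3.6→3
Rank sum = 6 + 1 + 3 = 10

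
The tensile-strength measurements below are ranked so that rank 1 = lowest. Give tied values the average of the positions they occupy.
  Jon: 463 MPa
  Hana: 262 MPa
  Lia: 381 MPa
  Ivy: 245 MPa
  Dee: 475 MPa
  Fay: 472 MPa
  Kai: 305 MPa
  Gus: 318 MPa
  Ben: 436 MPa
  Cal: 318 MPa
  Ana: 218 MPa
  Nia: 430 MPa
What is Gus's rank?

Sorted (ascending): 218, 245, 262, 305, 318, 318, 381, 430, 436, 463, 472, 475
The 2 values of 318 occupy positions 5–6 → average rank (5+6)/2 = 5.5.
Gus has value 318 MPa → rank 5.5.

5.5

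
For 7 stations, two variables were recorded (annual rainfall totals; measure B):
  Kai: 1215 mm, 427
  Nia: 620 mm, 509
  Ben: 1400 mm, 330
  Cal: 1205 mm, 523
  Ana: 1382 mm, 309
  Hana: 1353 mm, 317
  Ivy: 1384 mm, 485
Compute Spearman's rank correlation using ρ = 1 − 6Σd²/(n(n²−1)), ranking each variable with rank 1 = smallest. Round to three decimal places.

Ranks of variable 1: 3, 1, 7, 2, 5, 4, 6
Ranks of variable 2: 4, 6, 3, 7, 1, 2, 5
d = r₁ − r₂: -1, -5, 4, -5, 4, 2, 1
d²: 1, 25, 16, 25, 16, 4, 1; Σd² = 88
ρ = 1 − 6·88/(7·48) = 1 − 528/336 = -0.571

-0.571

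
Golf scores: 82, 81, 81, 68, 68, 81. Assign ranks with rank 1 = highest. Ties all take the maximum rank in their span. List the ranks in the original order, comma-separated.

Sorted (descending): 82, 81, 81, 81, 68, 68
The 3 values of 81 occupy positions 2–4 → each gets rank 4.
The 2 values of 68 occupy positions 5–6 → each gets rank 6.

1, 4, 4, 6, 6, 4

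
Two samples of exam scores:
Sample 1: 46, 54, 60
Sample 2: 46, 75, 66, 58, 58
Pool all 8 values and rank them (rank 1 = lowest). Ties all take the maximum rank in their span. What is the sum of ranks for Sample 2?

Sorted (ascending): 46, 46, 54, 58, 58, 60, 66, 75
The 2 values of 46 occupy positions 1–2 → each gets rank 2.
The 2 values of 58 occupy positions 4–5 → each gets rank 5.
Sample 2 values → pooled ranks: 46→2, 75→8, 66→7, 58→5, 58→5
Rank sum = 2 + 8 + 7 + 5 + 5 = 27

27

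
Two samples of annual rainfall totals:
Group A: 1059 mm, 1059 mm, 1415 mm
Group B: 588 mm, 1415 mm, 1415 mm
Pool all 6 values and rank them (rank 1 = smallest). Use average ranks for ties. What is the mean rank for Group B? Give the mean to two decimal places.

3.67

Sorted (ascending): 588, 1059, 1059, 1415, 1415, 1415
The 2 values of 1059 occupy positions 2–3 → average rank (2+3)/2 = 2.5.
The 3 values of 1415 occupy positions 4–6 → average rank 5.
Group B values → pooled ranks: 588→1, 1415→5, 1415→5
Mean rank = (1 + 5 + 5) / 3 = 3.67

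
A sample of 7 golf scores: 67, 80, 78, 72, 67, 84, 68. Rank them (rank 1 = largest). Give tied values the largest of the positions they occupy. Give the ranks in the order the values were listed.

7, 2, 3, 4, 7, 1, 5

Sorted (descending): 84, 80, 78, 72, 68, 67, 67
The 2 values of 67 occupy positions 6–7 → each gets rank 7.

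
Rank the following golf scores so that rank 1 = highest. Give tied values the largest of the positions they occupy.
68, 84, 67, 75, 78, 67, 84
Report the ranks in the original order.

5, 2, 7, 4, 3, 7, 2

Sorted (descending): 84, 84, 78, 75, 68, 67, 67
The 2 values of 84 occupy positions 1–2 → each gets rank 2.
The 2 values of 67 occupy positions 6–7 → each gets rank 7.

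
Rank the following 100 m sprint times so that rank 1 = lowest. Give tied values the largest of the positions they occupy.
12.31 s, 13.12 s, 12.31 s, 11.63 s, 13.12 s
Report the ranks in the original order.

Sorted (ascending): 11.63, 12.31, 12.31, 13.12, 13.12
The 2 values of 12.31 occupy positions 2–3 → each gets rank 3.
The 2 values of 13.12 occupy positions 4–5 → each gets rank 5.

3, 5, 3, 1, 5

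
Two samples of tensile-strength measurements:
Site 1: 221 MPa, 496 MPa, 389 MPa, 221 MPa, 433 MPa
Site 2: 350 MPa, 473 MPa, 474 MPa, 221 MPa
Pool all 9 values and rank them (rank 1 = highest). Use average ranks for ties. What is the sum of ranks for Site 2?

Sorted (descending): 496, 474, 473, 433, 389, 350, 221, 221, 221
The 3 values of 221 occupy positions 7–9 → average rank 8.
Site 2 values → pooled ranks: 350→6, 473→3, 474→2, 221→8
Rank sum = 6 + 3 + 2 + 8 = 19

19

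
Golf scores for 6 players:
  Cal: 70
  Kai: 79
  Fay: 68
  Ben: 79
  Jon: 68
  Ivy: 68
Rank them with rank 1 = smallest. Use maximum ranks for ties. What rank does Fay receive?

Sorted (ascending): 68, 68, 68, 70, 79, 79
The 3 values of 68 occupy positions 1–3 → each gets rank 3.
The 2 values of 79 occupy positions 5–6 → each gets rank 6.
Fay has value 68 → rank 3.

3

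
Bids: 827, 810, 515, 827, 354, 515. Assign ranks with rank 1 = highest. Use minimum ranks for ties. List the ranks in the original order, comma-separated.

Sorted (descending): 827, 827, 810, 515, 515, 354
The 2 values of 827 occupy positions 1–2 → each gets rank 1.
The 2 values of 515 occupy positions 4–5 → each gets rank 4.

1, 3, 4, 1, 6, 4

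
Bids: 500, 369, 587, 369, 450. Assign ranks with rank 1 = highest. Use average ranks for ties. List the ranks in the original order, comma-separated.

2, 4.5, 1, 4.5, 3

Sorted (descending): 587, 500, 450, 369, 369
The 2 values of 369 occupy positions 4–5 → average rank (4+5)/2 = 4.5.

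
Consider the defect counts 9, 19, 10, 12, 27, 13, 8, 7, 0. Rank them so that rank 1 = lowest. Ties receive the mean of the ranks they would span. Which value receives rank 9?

27

Sorted (ascending): 0, 7, 8, 9, 10, 12, 13, 19, 27
No ties — each value takes its position as its rank.
Rank 9 → value 27.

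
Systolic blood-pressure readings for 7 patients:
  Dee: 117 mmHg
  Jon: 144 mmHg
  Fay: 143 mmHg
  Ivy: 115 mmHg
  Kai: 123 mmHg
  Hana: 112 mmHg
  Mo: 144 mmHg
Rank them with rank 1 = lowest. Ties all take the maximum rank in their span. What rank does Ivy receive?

2

Sorted (ascending): 112, 115, 117, 123, 143, 144, 144
The 2 values of 144 occupy positions 6–7 → each gets rank 7.
Ivy has value 115 mmHg → rank 2.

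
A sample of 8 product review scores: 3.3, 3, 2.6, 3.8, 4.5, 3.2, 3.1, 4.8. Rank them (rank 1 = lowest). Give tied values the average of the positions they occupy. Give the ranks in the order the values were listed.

Sorted (ascending): 2.6, 3, 3.1, 3.2, 3.3, 3.8, 4.5, 4.8
No ties — each value takes its position as its rank.

5, 2, 1, 6, 7, 4, 3, 8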